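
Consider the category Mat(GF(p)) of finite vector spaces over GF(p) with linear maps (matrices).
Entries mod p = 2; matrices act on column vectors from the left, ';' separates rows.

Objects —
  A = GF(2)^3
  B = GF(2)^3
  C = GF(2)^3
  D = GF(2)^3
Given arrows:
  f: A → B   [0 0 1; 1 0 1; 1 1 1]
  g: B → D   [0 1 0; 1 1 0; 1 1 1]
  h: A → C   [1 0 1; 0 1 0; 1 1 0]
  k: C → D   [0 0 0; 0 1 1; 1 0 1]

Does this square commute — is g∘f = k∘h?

1) trace f;g:
  e0=(1,0,0) f→(0,1,1) g→(1,1,0)
  e1=(0,1,0) f→(0,0,1) g→(0,0,1)
  e2=(0,0,1) f→(1,1,1) g→(1,0,1)
  result₁ = [1 0 1; 1 0 0; 0 1 1]
2) trace h;k:
  e0=(1,0,0) h→(1,0,1) k→(0,1,0)
  e1=(0,1,0) h→(0,1,1) k→(0,0,1)
  e2=(0,0,1) h→(1,0,0) k→(0,0,1)
  result₂ = [0 0 0; 1 0 0; 0 1 1]
Equal? distinct morphisms ✗

Answer: DOES NOT COMMUTE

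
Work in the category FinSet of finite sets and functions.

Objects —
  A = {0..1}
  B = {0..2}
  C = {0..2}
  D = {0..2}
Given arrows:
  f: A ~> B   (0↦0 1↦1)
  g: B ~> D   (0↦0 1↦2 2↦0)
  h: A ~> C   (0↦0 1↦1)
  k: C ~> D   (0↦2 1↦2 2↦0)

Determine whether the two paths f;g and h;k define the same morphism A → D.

Answer: DOES NOT COMMUTE

Trace:
Along f;g (path 1):
  0 f~>0 g~>0
  1 f~>1 g~>2
  composite₁ = (0↦0 1↦2)
Along h;k (path 2):
  0 h~>0 k~>2
  1 h~>1 k~>2
  composite₂ = (0↦2 1↦2)
Equal? NO — does not commute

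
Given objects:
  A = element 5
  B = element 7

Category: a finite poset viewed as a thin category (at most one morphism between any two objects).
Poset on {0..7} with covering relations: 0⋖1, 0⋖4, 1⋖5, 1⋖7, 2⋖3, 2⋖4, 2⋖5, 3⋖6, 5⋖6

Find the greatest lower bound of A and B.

Common predecessors of 5,7: {0,1}
  0 ≤ 1
  1 ≤ 1
glb = 1

Answer: A∧B = 1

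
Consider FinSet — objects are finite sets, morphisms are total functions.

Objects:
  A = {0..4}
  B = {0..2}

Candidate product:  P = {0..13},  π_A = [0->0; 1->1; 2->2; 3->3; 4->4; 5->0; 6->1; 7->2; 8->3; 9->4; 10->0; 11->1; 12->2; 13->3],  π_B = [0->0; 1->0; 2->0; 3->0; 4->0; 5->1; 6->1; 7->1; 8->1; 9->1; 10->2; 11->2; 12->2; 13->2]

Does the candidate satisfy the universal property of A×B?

Answer: NOT A VALID PRODUCT — |P|=14 ≠ |A|·|B|=15

Derivation:
|A|·|B| = 5·3 = 15;  |P| = 14
  → cardinalities differ; no bijection possible.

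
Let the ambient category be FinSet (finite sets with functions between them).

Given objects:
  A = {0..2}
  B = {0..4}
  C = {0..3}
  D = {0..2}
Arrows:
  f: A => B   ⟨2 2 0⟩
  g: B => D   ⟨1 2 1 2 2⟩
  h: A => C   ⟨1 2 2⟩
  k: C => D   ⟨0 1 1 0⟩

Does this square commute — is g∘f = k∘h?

Answer: COMMUTES

Work:
Along f;g (path 1):
  0 f=>2 g=>1
  1 f=>2 g=>1
  2 f=>0 g=>1
  result₁ = ⟨1 1 1⟩
Along h;k (path 2):
  0 h=>1 k=>1
  1 h=>2 k=>1
  2 h=>2 k=>1
  result₂ = ⟨1 1 1⟩
Equal? YES — commutes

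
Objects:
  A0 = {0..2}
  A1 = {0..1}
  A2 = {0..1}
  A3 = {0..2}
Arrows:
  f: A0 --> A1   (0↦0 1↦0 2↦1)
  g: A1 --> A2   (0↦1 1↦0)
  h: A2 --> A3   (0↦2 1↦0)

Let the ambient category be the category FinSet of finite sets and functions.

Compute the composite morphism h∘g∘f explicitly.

  0 f-->0 g-->1 h-->0
  1 f-->0 g-->1 h-->0
  2 f-->1 g-->0 h-->2
result: (0↦0 1↦0 2↦2)

Answer: (0↦0 1↦0 2↦2)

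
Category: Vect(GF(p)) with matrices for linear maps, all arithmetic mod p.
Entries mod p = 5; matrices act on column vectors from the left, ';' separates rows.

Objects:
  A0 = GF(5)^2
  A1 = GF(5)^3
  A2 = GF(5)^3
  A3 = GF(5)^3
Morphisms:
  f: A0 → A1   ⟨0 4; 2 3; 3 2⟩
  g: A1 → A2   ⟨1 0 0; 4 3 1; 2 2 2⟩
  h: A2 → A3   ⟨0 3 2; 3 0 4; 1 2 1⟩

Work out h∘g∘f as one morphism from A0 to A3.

  e0=[1,0] f→[0,2,3] g→[0,4,0] h→[2,0,3]
  e1=[0,1] f→[4,3,2] g→[4,2,3] h→[2,4,1]
composite: ⟨2 2; 0 4; 3 1⟩

Answer: ⟨2 2; 0 4; 3 1⟩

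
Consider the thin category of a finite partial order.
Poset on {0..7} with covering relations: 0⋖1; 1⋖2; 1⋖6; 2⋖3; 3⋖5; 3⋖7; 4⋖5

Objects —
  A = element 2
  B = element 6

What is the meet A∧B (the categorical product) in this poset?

Common predecessors of 2,6: {0,1}
  0 ≤ 1
  1 ≤ 1
glb = 1

Answer: A∧B = 1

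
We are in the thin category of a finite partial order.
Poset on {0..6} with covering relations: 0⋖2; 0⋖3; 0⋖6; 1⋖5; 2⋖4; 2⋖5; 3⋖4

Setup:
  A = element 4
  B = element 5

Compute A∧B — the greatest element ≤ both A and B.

Answer: A∧B = 2

Trace:
Common predecessors of 4,5: {0,2}
  0 ≤ 2
  2 ≤ 2
glb = 2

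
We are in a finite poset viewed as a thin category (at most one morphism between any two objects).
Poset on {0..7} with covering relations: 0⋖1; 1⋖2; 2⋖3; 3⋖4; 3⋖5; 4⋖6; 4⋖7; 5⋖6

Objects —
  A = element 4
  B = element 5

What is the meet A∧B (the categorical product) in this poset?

Common predecessors of 4,5: {0,1,2,3}
  0 <= 3
  1 <= 3
  2 <= 3
  3 <= 3
glb = 3

Answer: A∧B = 3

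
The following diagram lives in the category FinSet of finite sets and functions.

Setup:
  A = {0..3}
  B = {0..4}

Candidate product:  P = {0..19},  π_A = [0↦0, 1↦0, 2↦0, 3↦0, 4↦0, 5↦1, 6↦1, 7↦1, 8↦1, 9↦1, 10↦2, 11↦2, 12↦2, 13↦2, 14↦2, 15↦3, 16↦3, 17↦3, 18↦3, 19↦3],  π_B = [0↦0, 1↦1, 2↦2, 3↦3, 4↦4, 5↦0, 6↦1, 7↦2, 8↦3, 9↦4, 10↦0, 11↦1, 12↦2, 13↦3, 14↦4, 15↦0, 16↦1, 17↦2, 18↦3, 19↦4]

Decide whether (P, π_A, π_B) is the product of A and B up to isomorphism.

|A|·|B| = 4·5 = 20;  |P| = 20
Check the pairing map k ↦ (π_A(k), π_B(k)):
  0 ↦ (0,0)
  1 ↦ (0,1)
  2 ↦ (0,2)
  3 ↦ (0,3)
  4 ↦ (0,4)
  5 ↦ (1,0)
  6 ↦ (1,1)
  7 ↦ (1,2)
  8 ↦ (1,3)
  9 ↦ (1,4)
  10 ↦ (2,0)
  11 ↦ (2,1)
  12 ↦ (2,2)
  13 ↦ (2,3)
  14 ↦ (2,4)
  15 ↦ (3,0)
  16 ↦ (3,1)
  17 ↦ (3,2)
  18 ↦ (3,3)
  19 ↦ (3,4)
distinct pairs in image: 20 / 20 needed
  → bijection onto A×B; projections well-typed.

Answer: VALID PRODUCT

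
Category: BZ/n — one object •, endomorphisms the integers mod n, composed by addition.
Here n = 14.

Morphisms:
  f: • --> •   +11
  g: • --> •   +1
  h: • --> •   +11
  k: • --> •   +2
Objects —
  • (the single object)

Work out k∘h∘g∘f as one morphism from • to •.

Answer: +11

Work:
  0 +11≡11 +1≡12 +11≡9 +2≡11  (mod 14)
result: +11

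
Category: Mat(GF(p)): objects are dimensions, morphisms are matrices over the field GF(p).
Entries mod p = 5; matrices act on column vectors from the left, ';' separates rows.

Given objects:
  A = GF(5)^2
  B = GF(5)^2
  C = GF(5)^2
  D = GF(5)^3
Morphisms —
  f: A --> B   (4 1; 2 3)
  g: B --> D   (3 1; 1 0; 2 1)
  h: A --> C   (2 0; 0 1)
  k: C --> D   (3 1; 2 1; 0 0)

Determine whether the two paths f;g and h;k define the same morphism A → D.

Answer: DOES NOT COMMUTE

Derivation:
1) trace f;g:
  e0=(1,0) f-->(4,2) g-->(4,4,0)
  e1=(0,1) f-->(1,3) g-->(1,1,0)
  composite₁ = (4 1; 4 1; 0 0)
2) trace h;k:
  e0=(1,0) h-->(2,0) k-->(1,4,0)
  e1=(0,1) h-->(0,1) k-->(1,1,0)
  composite₂ = (1 1; 4 1; 0 0)
Equal? distinct morphisms ✗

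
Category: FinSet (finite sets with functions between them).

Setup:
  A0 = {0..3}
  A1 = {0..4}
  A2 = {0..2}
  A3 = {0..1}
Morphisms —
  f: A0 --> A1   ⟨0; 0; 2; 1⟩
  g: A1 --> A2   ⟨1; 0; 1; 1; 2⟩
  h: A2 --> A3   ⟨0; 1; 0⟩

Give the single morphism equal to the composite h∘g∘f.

  0 f-->0 g-->1 h-->1
  1 f-->0 g-->1 h-->1
  2 f-->2 g-->1 h-->1
  3 f-->1 g-->0 h-->0
result: ⟨1; 1; 1; 0⟩

Answer: ⟨1; 1; 1; 0⟩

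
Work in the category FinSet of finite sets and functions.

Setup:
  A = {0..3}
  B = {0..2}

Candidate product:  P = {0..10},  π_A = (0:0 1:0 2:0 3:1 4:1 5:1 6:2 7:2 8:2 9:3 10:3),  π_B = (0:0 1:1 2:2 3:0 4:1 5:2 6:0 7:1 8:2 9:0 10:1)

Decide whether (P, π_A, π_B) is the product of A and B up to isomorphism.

Answer: NOT A VALID PRODUCT — |P|=11 ≠ |A|·|B|=12

Derivation:
|A|·|B| = 4·3 = 12;  |P| = 11
  → cardinalities differ; no bijection possible.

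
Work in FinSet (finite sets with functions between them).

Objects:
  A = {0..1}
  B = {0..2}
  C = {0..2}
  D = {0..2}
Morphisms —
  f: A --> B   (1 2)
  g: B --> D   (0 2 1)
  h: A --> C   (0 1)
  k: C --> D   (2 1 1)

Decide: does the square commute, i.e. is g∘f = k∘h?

1) trace f;g:
  0 f-->1 g-->2
  1 f-->2 g-->1
  composite₁ = (2 1)
2) trace h;k:
  0 h-->0 k-->2
  1 h-->1 k-->1
  composite₂ = (2 1)
Equal? same morphism ✓

Answer: COMMUTES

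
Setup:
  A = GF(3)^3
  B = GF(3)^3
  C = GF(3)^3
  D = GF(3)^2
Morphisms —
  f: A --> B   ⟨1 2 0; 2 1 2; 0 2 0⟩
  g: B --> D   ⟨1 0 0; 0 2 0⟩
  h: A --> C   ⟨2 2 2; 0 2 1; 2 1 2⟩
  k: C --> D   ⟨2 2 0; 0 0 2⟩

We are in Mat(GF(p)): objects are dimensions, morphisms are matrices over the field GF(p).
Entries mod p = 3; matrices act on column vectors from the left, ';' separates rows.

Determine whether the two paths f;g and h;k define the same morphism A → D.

1) trace f;g:
  e0=⟨1,0,0⟩ f-->⟨1,2,0⟩ g-->⟨1,1⟩
  e1=⟨0,1,0⟩ f-->⟨2,1,2⟩ g-->⟨2,2⟩
  e2=⟨0,0,1⟩ f-->⟨0,2,0⟩ g-->⟨0,1⟩
  ⟦path⟧₁ = ⟨1 2 0; 1 2 1⟩
2) trace h;k:
  e0=⟨1,0,0⟩ h-->⟨2,0,2⟩ k-->⟨1,1⟩
  e1=⟨0,1,0⟩ h-->⟨2,2,1⟩ k-->⟨2,2⟩
  e2=⟨0,0,1⟩ h-->⟨2,1,2⟩ k-->⟨0,1⟩
  ⟦path⟧₂ = ⟨1 2 0; 1 2 1⟩
Equal? YES — commutes

Answer: COMMUTES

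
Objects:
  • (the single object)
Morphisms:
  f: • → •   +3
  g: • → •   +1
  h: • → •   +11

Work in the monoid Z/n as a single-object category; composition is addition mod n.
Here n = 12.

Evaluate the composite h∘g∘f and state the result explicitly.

Answer: +3

Work:
  0 +3≡3 +1≡4 +11≡3  (mod 12)
result: +3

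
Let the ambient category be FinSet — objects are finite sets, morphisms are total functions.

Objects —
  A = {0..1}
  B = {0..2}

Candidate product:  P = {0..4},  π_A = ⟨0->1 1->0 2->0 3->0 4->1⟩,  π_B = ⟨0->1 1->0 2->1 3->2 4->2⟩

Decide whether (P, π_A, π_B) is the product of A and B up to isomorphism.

|A|·|B| = 2·3 = 6;  |P| = 5
  → cardinalities differ; no bijection possible.

Answer: NOT A VALID PRODUCT — |P|=5 ≠ |A|·|B|=6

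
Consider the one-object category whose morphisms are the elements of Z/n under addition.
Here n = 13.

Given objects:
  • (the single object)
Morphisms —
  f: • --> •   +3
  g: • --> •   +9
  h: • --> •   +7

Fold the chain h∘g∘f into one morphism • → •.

Answer: +6

Trace:
  0 +3≡3 +9≡12 +7≡6  (mod 13)
result: +6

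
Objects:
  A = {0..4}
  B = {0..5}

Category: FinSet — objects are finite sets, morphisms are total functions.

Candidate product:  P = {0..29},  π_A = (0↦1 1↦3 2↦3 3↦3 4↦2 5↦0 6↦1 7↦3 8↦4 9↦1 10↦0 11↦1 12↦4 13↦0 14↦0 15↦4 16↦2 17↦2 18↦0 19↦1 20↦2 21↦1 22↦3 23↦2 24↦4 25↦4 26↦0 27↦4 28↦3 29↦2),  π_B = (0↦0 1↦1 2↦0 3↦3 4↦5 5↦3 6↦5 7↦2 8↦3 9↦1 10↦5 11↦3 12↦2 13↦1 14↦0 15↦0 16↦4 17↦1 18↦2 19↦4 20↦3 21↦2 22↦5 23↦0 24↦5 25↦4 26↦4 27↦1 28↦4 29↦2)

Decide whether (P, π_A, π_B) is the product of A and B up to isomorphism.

Answer: VALID PRODUCT

Work:
|A|·|B| = 5·6 = 30;  |P| = 30
Check the pairing map k ↦ (π_A(k), π_B(k)):
  0 ↦ (1,0)
  1 ↦ (3,1)
  2 ↦ (3,0)
  3 ↦ (3,3)
  4 ↦ (2,5)
  5 ↦ (0,3)
  6 ↦ (1,5)
  7 ↦ (3,2)
  8 ↦ (4,3)
  9 ↦ (1,1)
  10 ↦ (0,5)
  11 ↦ (1,3)
  12 ↦ (4,2)
  13 ↦ (0,1)
  14 ↦ (0,0)
  15 ↦ (4,0)
  16 ↦ (2,4)
  17 ↦ (2,1)
  18 ↦ (0,2)
  19 ↦ (1,4)
  20 ↦ (2,3)
  21 ↦ (1,2)
  22 ↦ (3,5)
  23 ↦ (2,0)
  24 ↦ (4,5)
  25 ↦ (4,4)
  26 ↦ (0,4)
  27 ↦ (4,1)
  28 ↦ (3,4)
  29 ↦ (2,2)
distinct pairs in image: 30 / 30 needed
  → bijection onto A×B; projections well-typed.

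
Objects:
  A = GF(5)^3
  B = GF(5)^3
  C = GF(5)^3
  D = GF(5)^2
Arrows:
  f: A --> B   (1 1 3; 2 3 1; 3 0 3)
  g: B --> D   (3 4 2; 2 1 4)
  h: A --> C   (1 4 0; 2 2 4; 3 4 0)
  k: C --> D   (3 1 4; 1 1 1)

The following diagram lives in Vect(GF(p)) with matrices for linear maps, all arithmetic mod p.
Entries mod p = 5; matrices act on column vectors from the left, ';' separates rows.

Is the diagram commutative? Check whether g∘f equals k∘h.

Answer: COMMUTES

Work:
1) trace f;g:
  e0=(1,0,0) f-->(1,2,3) g-->(2,1)
  e1=(0,1,0) f-->(1,3,0) g-->(0,0)
  e2=(0,0,1) f-->(3,1,3) g-->(4,4)
  result₁ = (2 0 4; 1 0 4)
2) trace h;k:
  e0=(1,0,0) h-->(1,2,3) k-->(2,1)
  e1=(0,1,0) h-->(4,2,4) k-->(0,0)
  e2=(0,0,1) h-->(0,4,0) k-->(4,4)
  result₂ = (2 0 4; 1 0 4)
Equal? YES — commutes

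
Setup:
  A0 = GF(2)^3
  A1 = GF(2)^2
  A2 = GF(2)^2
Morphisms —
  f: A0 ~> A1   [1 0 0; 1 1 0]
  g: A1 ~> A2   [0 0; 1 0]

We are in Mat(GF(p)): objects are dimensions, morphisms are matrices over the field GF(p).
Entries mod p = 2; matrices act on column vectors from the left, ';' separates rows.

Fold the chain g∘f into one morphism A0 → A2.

Answer: [0 0 0; 1 0 0]

Work:
  e0=(1,0,0) f~>(1,1) g~>(0,1)
  e1=(0,1,0) f~>(0,1) g~>(0,0)
  e2=(0,0,1) f~>(0,0) g~>(0,0)
composite: [0 0 0; 1 0 0]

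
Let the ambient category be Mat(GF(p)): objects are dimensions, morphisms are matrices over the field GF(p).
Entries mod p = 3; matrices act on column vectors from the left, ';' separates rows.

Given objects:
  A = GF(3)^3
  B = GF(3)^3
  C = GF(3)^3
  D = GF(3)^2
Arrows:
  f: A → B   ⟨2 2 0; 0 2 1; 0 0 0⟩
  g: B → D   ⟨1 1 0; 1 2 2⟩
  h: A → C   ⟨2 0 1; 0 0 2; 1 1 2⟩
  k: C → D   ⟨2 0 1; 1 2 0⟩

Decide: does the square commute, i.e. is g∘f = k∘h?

Answer: COMMUTES

Derivation:
1) trace f;g:
  e0=(1,0,0) f→(2,0,0) g→(2,2)
  e1=(0,1,0) f→(2,2,0) g→(1,0)
  e2=(0,0,1) f→(0,1,0) g→(1,2)
  composite₁ = ⟨2 1 1; 2 0 2⟩
2) trace h;k:
  e0=(1,0,0) h→(2,0,1) k→(2,2)
  e1=(0,1,0) h→(0,0,1) k→(1,0)
  e2=(0,0,1) h→(1,2,2) k→(1,2)
  composite₂ = ⟨2 1 1; 2 0 2⟩
Equal? equal; square commutes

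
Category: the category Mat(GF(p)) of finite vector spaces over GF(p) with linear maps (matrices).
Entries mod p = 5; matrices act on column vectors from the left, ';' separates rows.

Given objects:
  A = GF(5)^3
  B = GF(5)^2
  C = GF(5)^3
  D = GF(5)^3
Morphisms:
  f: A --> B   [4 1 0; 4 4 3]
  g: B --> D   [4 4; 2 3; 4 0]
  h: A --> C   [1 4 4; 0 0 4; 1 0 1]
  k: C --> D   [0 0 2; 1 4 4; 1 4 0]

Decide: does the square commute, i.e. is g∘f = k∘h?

Answer: COMMUTES

Trace:
Path 1 = f;g:
  e0=(1,0,0) f-->(4,4) g-->(2,0,1)
  e1=(0,1,0) f-->(1,4) g-->(0,4,4)
  e2=(0,0,1) f-->(0,3) g-->(2,4,0)
  composite₁ = [2 0 2; 0 4 4; 1 4 0]
Path 2 = h;k:
  e0=(1,0,0) h-->(1,0,1) k-->(2,0,1)
  e1=(0,1,0) h-->(4,0,0) k-->(0,4,4)
  e2=(0,0,1) h-->(4,4,1) k-->(2,4,0)
  composite₂ = [2 0 2; 0 4 4; 1 4 0]
Equal? equal; square commutes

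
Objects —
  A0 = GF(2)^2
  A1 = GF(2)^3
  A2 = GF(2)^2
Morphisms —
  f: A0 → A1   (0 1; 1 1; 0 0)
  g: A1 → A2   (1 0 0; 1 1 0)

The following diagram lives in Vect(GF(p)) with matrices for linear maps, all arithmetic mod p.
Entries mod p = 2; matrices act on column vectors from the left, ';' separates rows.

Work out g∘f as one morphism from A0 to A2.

  e0=⟨1,0⟩ f→⟨0,1,0⟩ g→⟨0,1⟩
  e1=⟨0,1⟩ f→⟨1,1,0⟩ g→⟨1,0⟩
⟦path⟧: (0 1; 1 0)

Answer: (0 1; 1 0)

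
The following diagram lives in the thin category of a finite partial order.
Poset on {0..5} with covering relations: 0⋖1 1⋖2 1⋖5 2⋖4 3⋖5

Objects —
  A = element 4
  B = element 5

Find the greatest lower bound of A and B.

Answer: A∧B = 1

Work:
Lower bounds of A=4 and B=5: {0,1}
  0 ⊑ 1
  1 ⊑ 1
glb = 1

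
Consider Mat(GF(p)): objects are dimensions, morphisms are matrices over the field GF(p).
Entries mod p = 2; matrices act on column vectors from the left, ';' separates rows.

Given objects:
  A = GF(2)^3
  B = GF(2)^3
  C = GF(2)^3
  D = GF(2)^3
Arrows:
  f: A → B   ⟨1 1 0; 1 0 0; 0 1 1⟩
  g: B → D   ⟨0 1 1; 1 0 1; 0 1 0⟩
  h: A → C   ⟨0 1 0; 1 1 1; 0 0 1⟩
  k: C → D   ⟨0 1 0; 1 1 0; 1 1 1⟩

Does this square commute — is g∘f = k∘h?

Along f;g (path 1):
  e0=⟨1,0,0⟩ f→⟨1,1,0⟩ g→⟨1,1,1⟩
  e1=⟨0,1,0⟩ f→⟨1,0,1⟩ g→⟨1,0,0⟩
  e2=⟨0,0,1⟩ f→⟨0,0,1⟩ g→⟨1,1,0⟩
  ⟦path⟧₁ = ⟨1 1 1; 1 0 1; 1 0 0⟩
Along h;k (path 2):
  e0=⟨1,0,0⟩ h→⟨0,1,0⟩ k→⟨1,1,1⟩
  e1=⟨0,1,0⟩ h→⟨1,1,0⟩ k→⟨1,0,0⟩
  e2=⟨0,0,1⟩ h→⟨0,1,1⟩ k→⟨1,1,0⟩
  ⟦path⟧₂ = ⟨1 1 1; 1 0 1; 1 0 0⟩
Equal? equal; square commutes

Answer: COMMUTES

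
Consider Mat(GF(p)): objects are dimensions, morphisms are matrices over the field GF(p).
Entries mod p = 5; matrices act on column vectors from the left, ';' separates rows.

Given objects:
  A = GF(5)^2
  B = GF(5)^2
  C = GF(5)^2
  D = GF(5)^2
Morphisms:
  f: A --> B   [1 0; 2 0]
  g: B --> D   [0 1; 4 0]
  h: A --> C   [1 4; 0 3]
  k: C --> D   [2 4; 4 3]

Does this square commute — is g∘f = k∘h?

Path 1 = f;g:
  e0=⟨1,0⟩ f-->⟨1,2⟩ g-->⟨2,4⟩
  e1=⟨0,1⟩ f-->⟨0,0⟩ g-->⟨0,0⟩
  composite₁ = [2 0; 4 0]
Path 2 = h;k:
  e0=⟨1,0⟩ h-->⟨1,0⟩ k-->⟨2,4⟩
  e1=⟨0,1⟩ h-->⟨4,3⟩ k-->⟨0,0⟩
  composite₂ = [2 0; 4 0]
Equal? equal; square commutes

Answer: COMMUTES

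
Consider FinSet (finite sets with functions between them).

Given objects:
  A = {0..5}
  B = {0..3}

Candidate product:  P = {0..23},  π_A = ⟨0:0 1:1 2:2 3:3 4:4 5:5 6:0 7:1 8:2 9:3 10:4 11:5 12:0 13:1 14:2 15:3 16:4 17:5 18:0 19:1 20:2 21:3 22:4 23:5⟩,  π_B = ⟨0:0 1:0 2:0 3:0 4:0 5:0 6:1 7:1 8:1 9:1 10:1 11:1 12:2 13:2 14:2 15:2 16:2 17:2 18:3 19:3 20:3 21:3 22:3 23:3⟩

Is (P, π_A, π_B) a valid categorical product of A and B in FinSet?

Answer: VALID PRODUCT

Derivation:
|A|·|B| = 6·4 = 24;  |P| = 24
Check the pairing map k ↦ (π_A(k), π_B(k)):
  0 : (0,0)
  1 : (1,0)
  2 : (2,0)
  3 : (3,0)
  4 : (4,0)
  5 : (5,0)
  6 : (0,1)
  7 : (1,1)
  8 : (2,1)
  9 : (3,1)
  10 : (4,1)
  11 : (5,1)
  12 : (0,2)
  13 : (1,2)
  14 : (2,2)
  15 : (3,2)
  16 : (4,2)
  17 : (5,2)
  18 : (0,3)
  19 : (1,3)
  20 : (2,3)
  21 : (3,3)
  22 : (4,3)
  23 : (5,3)
distinct pairs in image: 24 / 24 needed
  → bijection onto A×B; projections well-typed.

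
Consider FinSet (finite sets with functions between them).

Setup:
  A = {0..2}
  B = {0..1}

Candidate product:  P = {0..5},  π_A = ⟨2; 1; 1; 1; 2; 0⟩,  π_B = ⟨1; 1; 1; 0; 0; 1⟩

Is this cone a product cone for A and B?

|A|·|B| = 3·2 = 6;  |P| = 6
Check the pairing map k ↦ (π_A(k), π_B(k)):
  0 -> (2,1)
  1 -> (1,1)
  2 -> (1,1)  ✗ repeats pair of k=1
  3 -> (1,0)
  4 -> (2,0)
  5 -> (0,1)
distinct pairs in image: 5 / 6 needed
  → (1,1) hit at k=1 and k=2

Answer: NOT A VALID PRODUCT — duplicate pair at indices 2,1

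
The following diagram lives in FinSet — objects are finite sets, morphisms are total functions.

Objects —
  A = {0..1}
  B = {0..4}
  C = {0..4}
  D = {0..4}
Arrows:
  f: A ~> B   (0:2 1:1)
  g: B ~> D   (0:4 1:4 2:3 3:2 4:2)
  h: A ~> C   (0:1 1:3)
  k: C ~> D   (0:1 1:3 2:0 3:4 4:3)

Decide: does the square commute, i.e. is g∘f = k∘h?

Answer: COMMUTES

Derivation:
Path 1 = f;g:
  0 f~>2 g~>3
  1 f~>1 g~>4
  ⟦path⟧₁ = (0:3 1:4)
Path 2 = h;k:
  0 h~>1 k~>3
  1 h~>3 k~>4
  ⟦path⟧₂ = (0:3 1:4)
Equal? YES — commutes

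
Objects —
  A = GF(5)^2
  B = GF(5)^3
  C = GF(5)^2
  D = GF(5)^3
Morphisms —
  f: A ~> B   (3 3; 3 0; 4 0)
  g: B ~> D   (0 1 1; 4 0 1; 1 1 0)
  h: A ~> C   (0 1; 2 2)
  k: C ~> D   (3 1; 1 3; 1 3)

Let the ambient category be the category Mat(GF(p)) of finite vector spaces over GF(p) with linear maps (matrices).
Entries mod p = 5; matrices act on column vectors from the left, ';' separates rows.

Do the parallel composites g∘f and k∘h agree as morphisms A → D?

1) trace f;g:
  e0=(1,0) f~>(3,3,4) g~>(2,1,1)
  e1=(0,1) f~>(3,0,0) g~>(0,2,3)
  ⟦path⟧₁ = (2 0; 1 2; 1 3)
2) trace h;k:
  e0=(1,0) h~>(0,2) k~>(2,1,1)
  e1=(0,1) h~>(1,2) k~>(0,2,2)
  ⟦path⟧₂ = (2 0; 1 2; 1 2)
Equal? NO — does not commute

Answer: DOES NOT COMMUTE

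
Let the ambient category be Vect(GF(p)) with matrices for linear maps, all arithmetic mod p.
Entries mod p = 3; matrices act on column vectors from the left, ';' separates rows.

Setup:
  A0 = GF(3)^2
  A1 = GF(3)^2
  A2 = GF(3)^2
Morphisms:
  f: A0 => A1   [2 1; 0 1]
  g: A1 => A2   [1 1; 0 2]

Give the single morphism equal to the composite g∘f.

Answer: [2 2; 0 2]

Derivation:
  e0=(1,0) f=>(2,0) g=>(2,0)
  e1=(0,1) f=>(1,1) g=>(2,2)
composite: [2 2; 0 2]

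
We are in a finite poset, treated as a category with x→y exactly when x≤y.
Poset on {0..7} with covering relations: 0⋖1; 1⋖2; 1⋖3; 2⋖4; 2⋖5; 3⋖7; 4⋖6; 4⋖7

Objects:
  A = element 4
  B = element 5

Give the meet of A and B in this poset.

Lower bounds of A=4 and B=5: {0,1,2}
  0 ⊑ 2
  1 ⊑ 2
  2 ⊑ 2
glb = 2

Answer: A∧B = 2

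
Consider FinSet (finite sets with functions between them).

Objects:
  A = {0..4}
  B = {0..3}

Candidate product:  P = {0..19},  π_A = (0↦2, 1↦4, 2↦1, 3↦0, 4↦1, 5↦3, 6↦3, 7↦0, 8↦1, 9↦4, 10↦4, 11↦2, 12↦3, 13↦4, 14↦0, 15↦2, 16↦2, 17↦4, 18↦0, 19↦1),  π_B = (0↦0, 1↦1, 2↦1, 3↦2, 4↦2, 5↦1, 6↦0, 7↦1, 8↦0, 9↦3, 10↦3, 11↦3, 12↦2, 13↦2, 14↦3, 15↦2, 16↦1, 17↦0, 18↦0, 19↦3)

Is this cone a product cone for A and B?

|A|·|B| = 5·4 = 20;  |P| = 20
Check the pairing map k ↦ (π_A(k), π_B(k)):
  0 ↦ (2,0)
  1 ↦ (4,1)
  2 ↦ (1,1)
  3 ↦ (0,2)
  4 ↦ (1,2)
  5 ↦ (3,1)
  6 ↦ (3,0)
  7 ↦ (0,1)
  8 ↦ (1,0)
  9 ↦ (4,3)
  10 ↦ (4,3)  ✗ repeats pair of k=9
  11 ↦ (2,3)
  12 ↦ (3,2)
  13 ↦ (4,2)
  14 ↦ (0,3)
  15 ↦ (2,2)
  16 ↦ (2,1)
  17 ↦ (4,0)
  18 ↦ (0,0)
  19 ↦ (1,3)
distinct pairs in image: 19 / 20 needed
  → (4,3) hit at k=9 and k=10

Answer: NOT A VALID PRODUCT — duplicate pair at indices 9,10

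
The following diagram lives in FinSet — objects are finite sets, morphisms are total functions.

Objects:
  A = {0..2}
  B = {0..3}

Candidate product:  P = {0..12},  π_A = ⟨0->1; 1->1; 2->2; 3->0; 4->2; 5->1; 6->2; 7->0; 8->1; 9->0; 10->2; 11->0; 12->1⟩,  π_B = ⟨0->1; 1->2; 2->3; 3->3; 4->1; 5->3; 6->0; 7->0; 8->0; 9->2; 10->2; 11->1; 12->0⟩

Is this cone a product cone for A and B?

Answer: NOT A VALID PRODUCT — |P|=13 ≠ |A|·|B|=12

Trace:
|A|·|B| = 3·4 = 12;  |P| = 13
  → cardinalities differ; no bijection possible.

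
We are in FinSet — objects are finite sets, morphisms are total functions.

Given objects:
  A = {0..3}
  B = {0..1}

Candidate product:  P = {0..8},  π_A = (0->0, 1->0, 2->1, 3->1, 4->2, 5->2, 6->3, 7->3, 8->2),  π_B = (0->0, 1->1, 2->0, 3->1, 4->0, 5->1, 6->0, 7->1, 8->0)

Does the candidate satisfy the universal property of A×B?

|A|·|B| = 4·2 = 8;  |P| = 9
  → cardinalities differ; no bijection possible.

Answer: NOT A VALID PRODUCT — |P|=9 ≠ |A|·|B|=8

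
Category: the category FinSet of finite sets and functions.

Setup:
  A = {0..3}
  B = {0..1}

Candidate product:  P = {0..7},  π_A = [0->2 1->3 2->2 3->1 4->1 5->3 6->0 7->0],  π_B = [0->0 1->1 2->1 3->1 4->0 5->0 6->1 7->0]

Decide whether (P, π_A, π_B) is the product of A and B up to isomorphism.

|A|·|B| = 4·2 = 8;  |P| = 8
Check the pairing map k ↦ (π_A(k), π_B(k)):
  0 -> (2,0)
  1 -> (3,1)
  2 -> (2,1)
  3 -> (1,1)
  4 -> (1,0)
  5 -> (3,0)
  6 -> (0,1)
  7 -> (0,0)
distinct pairs in image: 8 / 8 needed
  → bijection onto A×B; projections well-typed.

Answer: VALID PRODUCT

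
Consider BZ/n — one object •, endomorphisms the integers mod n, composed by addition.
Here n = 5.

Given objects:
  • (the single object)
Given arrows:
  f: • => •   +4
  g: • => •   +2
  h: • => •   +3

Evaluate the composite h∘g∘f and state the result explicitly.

  0 +4≡4 +2≡1 +3≡4  (mod 5)
composite: +4

Answer: +4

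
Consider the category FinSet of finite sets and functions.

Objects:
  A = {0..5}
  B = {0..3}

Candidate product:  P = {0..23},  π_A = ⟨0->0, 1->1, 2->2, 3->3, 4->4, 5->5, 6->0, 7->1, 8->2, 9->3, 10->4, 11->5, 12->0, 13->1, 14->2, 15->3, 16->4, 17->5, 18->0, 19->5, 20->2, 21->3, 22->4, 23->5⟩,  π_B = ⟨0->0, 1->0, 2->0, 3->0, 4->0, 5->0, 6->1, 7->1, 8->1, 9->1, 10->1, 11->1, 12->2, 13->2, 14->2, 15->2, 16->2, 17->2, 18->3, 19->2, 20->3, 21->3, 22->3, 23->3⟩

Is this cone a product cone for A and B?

Answer: NOT A VALID PRODUCT — duplicate pair at indices 17,19

Work:
|A|·|B| = 6·4 = 24;  |P| = 24
Check the pairing map k ↦ (π_A(k), π_B(k)):
  0 -> (0,0)
  1 -> (1,0)
  2 -> (2,0)
  3 -> (3,0)
  4 -> (4,0)
  5 -> (5,0)
  6 -> (0,1)
  7 -> (1,1)
  8 -> (2,1)
  9 -> (3,1)
  10 -> (4,1)
  11 -> (5,1)
  12 -> (0,2)
  13 -> (1,2)
  14 -> (2,2)
  15 -> (3,2)
  16 -> (4,2)
  17 -> (5,2)
  18 -> (0,3)
  19 -> (5,2)  ✗ repeats pair of k=17
  20 -> (2,3)
  21 -> (3,3)
  22 -> (4,3)
  23 -> (5,3)
distinct pairs in image: 23 / 24 needed
  → (5,2) hit at k=17 and k=19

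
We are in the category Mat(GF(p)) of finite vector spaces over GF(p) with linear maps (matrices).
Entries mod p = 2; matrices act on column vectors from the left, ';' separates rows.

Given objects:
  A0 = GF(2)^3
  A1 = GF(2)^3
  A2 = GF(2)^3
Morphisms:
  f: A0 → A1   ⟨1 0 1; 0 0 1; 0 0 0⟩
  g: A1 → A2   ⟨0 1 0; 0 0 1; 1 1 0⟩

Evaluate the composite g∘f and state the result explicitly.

  e0=⟨1,0,0⟩ f→⟨1,0,0⟩ g→⟨0,0,1⟩
  e1=⟨0,1,0⟩ f→⟨0,0,0⟩ g→⟨0,0,0⟩
  e2=⟨0,0,1⟩ f→⟨1,1,0⟩ g→⟨1,0,0⟩
⟦path⟧: ⟨0 0 1; 0 0 0; 1 0 0⟩

Answer: ⟨0 0 1; 0 0 0; 1 0 0⟩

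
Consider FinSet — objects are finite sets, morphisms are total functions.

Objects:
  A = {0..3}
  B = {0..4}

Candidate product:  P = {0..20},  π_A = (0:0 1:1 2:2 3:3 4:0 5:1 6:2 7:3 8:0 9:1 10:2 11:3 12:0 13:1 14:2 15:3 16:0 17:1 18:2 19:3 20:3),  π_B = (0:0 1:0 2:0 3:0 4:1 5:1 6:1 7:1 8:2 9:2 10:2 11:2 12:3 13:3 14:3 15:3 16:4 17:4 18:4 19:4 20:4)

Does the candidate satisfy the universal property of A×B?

Answer: NOT A VALID PRODUCT — |P|=21 ≠ |A|·|B|=20

Work:
|A|·|B| = 4·5 = 20;  |P| = 21
  → cardinalities differ; no bijection possible.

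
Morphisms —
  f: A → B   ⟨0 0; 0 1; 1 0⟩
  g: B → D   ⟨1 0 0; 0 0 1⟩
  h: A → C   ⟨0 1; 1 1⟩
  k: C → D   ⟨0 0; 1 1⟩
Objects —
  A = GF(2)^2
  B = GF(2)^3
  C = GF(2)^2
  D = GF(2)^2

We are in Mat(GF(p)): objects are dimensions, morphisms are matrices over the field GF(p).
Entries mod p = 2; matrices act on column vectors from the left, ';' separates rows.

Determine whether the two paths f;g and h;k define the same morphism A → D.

Answer: COMMUTES

Work:
Path 1 = f;g:
  e0=[1,0] f→[0,0,1] g→[0,1]
  e1=[0,1] f→[0,1,0] g→[0,0]
  result₁ = ⟨0 0; 1 0⟩
Path 2 = h;k:
  e0=[1,0] h→[0,1] k→[0,1]
  e1=[0,1] h→[1,1] k→[0,0]
  result₂ = ⟨0 0; 1 0⟩
Equal? same morphism ✓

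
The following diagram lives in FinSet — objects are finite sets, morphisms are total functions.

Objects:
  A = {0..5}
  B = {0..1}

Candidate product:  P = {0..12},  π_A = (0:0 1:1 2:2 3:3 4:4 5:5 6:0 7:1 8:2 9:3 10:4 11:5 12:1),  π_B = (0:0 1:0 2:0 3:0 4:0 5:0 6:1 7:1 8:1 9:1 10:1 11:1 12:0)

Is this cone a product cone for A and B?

Answer: NOT A VALID PRODUCT — |P|=13 ≠ |A|·|B|=12

Derivation:
|A|·|B| = 6·2 = 12;  |P| = 13
  → cardinalities differ; no bijection possible.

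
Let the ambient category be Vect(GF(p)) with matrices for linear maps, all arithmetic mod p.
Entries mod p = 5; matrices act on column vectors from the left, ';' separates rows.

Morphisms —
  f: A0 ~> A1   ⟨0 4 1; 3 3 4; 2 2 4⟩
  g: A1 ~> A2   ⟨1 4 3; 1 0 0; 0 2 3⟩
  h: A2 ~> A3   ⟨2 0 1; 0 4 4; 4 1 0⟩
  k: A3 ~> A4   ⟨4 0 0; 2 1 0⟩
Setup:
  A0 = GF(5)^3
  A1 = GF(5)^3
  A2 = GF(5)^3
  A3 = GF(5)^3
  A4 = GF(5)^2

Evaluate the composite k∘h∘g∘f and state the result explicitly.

  e0=(1,0,0) f~>(0,3,2) g~>(3,0,2) h~>(3,3,2) k~>(2,4)
  e1=(0,1,0) f~>(4,3,2) g~>(2,4,2) h~>(1,4,2) k~>(4,1)
  e2=(0,0,1) f~>(1,4,4) g~>(4,1,0) h~>(3,4,2) k~>(2,0)
result: ⟨2 4 2; 4 1 0⟩

Answer: ⟨2 4 2; 4 1 0⟩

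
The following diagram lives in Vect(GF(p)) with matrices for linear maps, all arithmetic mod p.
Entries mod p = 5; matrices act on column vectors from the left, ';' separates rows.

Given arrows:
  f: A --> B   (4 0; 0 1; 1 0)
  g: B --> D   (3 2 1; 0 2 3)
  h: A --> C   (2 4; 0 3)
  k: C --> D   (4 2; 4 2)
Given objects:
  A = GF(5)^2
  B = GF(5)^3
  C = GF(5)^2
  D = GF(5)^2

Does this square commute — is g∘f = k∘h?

Answer: COMMUTES

Derivation:
1) trace f;g:
  e0=(1,0) f-->(4,0,1) g-->(3,3)
  e1=(0,1) f-->(0,1,0) g-->(2,2)
  ⟦path⟧₁ = (3 2; 3 2)
2) trace h;k:
  e0=(1,0) h-->(2,0) k-->(3,3)
  e1=(0,1) h-->(4,3) k-->(2,2)
  ⟦path⟧₂ = (3 2; 3 2)
Equal? same morphism ✓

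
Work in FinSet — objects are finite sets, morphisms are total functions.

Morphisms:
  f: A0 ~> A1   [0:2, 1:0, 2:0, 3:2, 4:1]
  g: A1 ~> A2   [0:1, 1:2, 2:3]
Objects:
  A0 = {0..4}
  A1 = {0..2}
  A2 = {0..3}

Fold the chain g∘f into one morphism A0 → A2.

  0 f~>2 g~>3
  1 f~>0 g~>1
  2 f~>0 g~>1
  3 f~>2 g~>3
  4 f~>1 g~>2
composite: [0:3, 1:1, 2:1, 3:3, 4:2]

Answer: [0:3, 1:1, 2:1, 3:3, 4:2]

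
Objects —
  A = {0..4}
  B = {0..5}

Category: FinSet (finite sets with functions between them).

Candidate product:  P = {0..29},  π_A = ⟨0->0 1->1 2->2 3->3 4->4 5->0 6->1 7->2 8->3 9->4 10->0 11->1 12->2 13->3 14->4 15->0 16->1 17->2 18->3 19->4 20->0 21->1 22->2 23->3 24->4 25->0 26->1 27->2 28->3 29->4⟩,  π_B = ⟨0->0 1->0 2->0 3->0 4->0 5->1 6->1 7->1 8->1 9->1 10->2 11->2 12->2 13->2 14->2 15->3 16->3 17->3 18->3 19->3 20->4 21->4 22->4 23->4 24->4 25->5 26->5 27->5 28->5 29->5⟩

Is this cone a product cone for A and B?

Answer: VALID PRODUCT

Trace:
|A|·|B| = 5·6 = 30;  |P| = 30
Check the pairing map k ↦ (π_A(k), π_B(k)):
  0 -> (0,0)
  1 -> (1,0)
  2 -> (2,0)
  3 -> (3,0)
  4 -> (4,0)
  5 -> (0,1)
  6 -> (1,1)
  7 -> (2,1)
  8 -> (3,1)
  9 -> (4,1)
  10 -> (0,2)
  11 -> (1,2)
  12 -> (2,2)
  13 -> (3,2)
  14 -> (4,2)
  15 -> (0,3)
  16 -> (1,3)
  17 -> (2,3)
  18 -> (3,3)
  19 -> (4,3)
  20 -> (0,4)
  21 -> (1,4)
  22 -> (2,4)
  23 -> (3,4)
  24 -> (4,4)
  25 -> (0,5)
  26 -> (1,5)
  27 -> (2,5)
  28 -> (3,5)
  29 -> (4,5)
distinct pairs in image: 30 / 30 needed
  → bijection onto A×B; projections well-typed.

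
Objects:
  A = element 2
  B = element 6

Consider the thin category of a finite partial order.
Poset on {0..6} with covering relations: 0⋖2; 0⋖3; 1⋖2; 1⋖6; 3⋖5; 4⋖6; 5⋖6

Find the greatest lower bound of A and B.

Answer: NO MEET EXISTS

Trace:
Lower bounds of A=2 and B=6: {0,1}
  maximal lower bounds 0 and 1 are incomparable: neither 0≤1 nor 1≤0
→ no greatest lower bound exists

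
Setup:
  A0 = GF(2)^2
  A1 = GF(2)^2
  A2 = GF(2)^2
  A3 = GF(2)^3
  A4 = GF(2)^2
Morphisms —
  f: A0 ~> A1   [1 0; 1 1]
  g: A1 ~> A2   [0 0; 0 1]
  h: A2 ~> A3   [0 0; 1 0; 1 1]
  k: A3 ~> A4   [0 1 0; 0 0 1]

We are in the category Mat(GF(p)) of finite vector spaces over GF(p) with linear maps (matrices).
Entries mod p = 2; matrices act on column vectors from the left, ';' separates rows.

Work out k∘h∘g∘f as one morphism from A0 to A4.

Answer: [0 0; 1 1]

Derivation:
  e0=⟨1,0⟩ f~>⟨1,1⟩ g~>⟨0,1⟩ h~>⟨0,0,1⟩ k~>⟨0,1⟩
  e1=⟨0,1⟩ f~>⟨0,1⟩ g~>⟨0,1⟩ h~>⟨0,0,1⟩ k~>⟨0,1⟩
composite: [0 0; 1 1]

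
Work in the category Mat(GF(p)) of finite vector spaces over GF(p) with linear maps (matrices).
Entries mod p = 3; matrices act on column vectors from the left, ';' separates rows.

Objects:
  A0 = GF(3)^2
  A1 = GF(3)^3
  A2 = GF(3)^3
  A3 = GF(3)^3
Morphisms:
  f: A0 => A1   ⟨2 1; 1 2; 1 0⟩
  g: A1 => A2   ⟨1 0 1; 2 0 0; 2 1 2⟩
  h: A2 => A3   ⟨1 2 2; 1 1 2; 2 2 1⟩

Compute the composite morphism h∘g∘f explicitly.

  e0=(1,0) f=>(2,1,1) g=>(0,1,1) h=>(1,0,0)
  e1=(0,1) f=>(1,2,0) g=>(1,2,1) h=>(1,2,1)
⟦path⟧: ⟨1 1; 0 2; 0 1⟩

Answer: ⟨1 1; 0 2; 0 1⟩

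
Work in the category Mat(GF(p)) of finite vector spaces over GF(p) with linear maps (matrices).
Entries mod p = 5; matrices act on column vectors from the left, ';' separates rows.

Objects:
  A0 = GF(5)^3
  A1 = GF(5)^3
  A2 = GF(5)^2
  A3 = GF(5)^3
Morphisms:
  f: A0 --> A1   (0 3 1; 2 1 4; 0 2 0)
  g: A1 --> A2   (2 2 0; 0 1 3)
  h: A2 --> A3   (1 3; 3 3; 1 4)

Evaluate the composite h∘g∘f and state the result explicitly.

  e0=[1,0,0] f-->[0,2,0] g-->[4,2] h-->[0,3,2]
  e1=[0,1,0] f-->[3,1,2] g-->[3,2] h-->[4,0,1]
  e2=[0,0,1] f-->[1,4,0] g-->[0,4] h-->[2,2,1]
result: (0 4 2; 3 0 2; 2 1 1)

Answer: (0 4 2; 3 0 2; 2 1 1)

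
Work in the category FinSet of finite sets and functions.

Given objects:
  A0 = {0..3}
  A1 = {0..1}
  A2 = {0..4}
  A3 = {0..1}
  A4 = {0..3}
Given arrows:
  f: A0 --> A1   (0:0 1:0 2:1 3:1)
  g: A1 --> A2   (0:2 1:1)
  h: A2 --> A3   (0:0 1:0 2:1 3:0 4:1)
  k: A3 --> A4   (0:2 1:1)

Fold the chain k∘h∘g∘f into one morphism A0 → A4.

  0 f-->0 g-->2 h-->1 k-->1
  1 f-->0 g-->2 h-->1 k-->1
  2 f-->1 g-->1 h-->0 k-->2
  3 f-->1 g-->1 h-->0 k-->2
result: (0:1 1:1 2:2 3:2)

Answer: (0:1 1:1 2:2 3:2)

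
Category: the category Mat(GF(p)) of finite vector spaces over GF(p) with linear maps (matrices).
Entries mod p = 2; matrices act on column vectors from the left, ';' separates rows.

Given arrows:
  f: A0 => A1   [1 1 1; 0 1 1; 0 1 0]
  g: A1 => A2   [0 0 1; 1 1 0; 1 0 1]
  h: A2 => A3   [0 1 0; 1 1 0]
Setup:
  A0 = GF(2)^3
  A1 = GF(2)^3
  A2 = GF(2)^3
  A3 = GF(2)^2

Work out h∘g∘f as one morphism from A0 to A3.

Answer: [1 0 0; 1 1 0]

Trace:
  e0=[1,0,0] f=>[1,0,0] g=>[0,1,1] h=>[1,1]
  e1=[0,1,0] f=>[1,1,1] g=>[1,0,0] h=>[0,1]
  e2=[0,0,1] f=>[1,1,0] g=>[0,0,1] h=>[0,0]
⟦path⟧: [1 0 0; 1 1 0]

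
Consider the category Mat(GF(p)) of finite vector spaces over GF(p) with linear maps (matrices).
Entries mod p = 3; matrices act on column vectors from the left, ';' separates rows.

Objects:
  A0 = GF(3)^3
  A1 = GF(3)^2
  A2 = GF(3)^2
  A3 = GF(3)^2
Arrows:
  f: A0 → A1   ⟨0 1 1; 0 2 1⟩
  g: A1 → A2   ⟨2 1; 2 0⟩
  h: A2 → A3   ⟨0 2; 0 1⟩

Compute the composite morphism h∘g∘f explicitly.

Answer: ⟨0 1 1; 0 2 2⟩

Trace:
  e0=(1,0,0) f→(0,0) g→(0,0) h→(0,0)
  e1=(0,1,0) f→(1,2) g→(1,2) h→(1,2)
  e2=(0,0,1) f→(1,1) g→(0,2) h→(1,2)
result: ⟨0 1 1; 0 2 2⟩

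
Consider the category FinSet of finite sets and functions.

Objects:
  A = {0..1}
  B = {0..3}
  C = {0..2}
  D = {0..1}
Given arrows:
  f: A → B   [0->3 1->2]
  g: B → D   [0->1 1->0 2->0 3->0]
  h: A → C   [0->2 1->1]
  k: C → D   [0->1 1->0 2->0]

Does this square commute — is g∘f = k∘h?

Path 1 = f;g:
  0 f→3 g→0
  1 f→2 g→0
  composite₁ = [0->0 1->0]
Path 2 = h;k:
  0 h→2 k→0
  1 h→1 k→0
  composite₂ = [0->0 1->0]
Equal? equal; square commutes

Answer: COMMUTES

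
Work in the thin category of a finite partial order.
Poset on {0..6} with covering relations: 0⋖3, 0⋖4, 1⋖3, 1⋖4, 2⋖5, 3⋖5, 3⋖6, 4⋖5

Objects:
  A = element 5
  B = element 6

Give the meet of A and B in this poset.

Answer: A∧B = 3

Trace:
Common predecessors of 5,6: {0,1,3}
  0 ⊑ 3
  1 ⊑ 3
  3 ⊑ 3
glb = 3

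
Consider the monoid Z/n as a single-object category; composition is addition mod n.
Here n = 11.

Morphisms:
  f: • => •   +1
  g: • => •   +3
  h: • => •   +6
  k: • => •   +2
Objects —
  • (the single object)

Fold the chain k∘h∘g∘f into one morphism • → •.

Answer: +1

Trace:
  0 +1≡1 +3≡4 +6≡10 +2≡1  (mod 11)
⟦path⟧: +1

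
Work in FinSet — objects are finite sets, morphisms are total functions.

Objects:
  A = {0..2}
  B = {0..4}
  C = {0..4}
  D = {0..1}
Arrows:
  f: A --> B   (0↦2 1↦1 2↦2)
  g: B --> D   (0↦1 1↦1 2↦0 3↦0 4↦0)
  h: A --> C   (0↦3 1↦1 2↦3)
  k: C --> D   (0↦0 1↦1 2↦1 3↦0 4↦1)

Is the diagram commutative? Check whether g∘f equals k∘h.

Answer: COMMUTES

Trace:
Along f;g (path 1):
  0 f-->2 g-->0
  1 f-->1 g-->1
  2 f-->2 g-->0
  ⟦path⟧₁ = (0↦0 1↦1 2↦0)
Along h;k (path 2):
  0 h-->3 k-->0
  1 h-->1 k-->1
  2 h-->3 k-->0
  ⟦path⟧₂ = (0↦0 1↦1 2↦0)
Equal? equal; square commutes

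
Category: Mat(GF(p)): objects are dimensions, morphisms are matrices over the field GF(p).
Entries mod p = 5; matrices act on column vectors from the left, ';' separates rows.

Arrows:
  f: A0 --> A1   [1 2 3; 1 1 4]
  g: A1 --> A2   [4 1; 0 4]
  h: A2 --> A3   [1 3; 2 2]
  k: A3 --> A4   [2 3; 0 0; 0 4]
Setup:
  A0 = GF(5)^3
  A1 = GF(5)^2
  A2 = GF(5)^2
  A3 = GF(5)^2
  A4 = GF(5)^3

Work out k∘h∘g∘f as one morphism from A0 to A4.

Answer: [3 0 0; 0 0 0; 2 4 1]

Work:
  e0=(1,0,0) f-->(1,1) g-->(0,4) h-->(2,3) k-->(3,0,2)
  e1=(0,1,0) f-->(2,1) g-->(4,4) h-->(1,1) k-->(0,0,4)
  e2=(0,0,1) f-->(3,4) g-->(1,1) h-->(4,4) k-->(0,0,1)
composite: [3 0 0; 0 0 0; 2 4 1]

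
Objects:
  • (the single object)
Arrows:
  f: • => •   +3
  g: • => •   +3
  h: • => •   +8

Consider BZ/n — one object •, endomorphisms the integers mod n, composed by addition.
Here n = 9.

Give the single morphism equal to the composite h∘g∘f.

  0 +3≡3 +3≡6 +8≡5  (mod 9)
result: +5

Answer: +5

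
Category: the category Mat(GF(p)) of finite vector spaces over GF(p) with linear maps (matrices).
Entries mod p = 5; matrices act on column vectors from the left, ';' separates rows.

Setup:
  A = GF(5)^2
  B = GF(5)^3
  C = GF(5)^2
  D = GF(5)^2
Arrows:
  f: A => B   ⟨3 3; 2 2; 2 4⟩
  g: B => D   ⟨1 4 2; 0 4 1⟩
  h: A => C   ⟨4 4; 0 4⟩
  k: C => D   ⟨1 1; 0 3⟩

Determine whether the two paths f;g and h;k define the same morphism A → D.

Answer: DOES NOT COMMUTE

Derivation:
1) trace f;g:
  e0=[1,0] f=>[3,2,2] g=>[0,0]
  e1=[0,1] f=>[3,2,4] g=>[4,2]
  result₁ = ⟨0 4; 0 2⟩
2) trace h;k:
  e0=[1,0] h=>[4,0] k=>[4,0]
  e1=[0,1] h=>[4,4] k=>[3,2]
  result₂ = ⟨4 3; 0 2⟩
Equal? distinct morphisms ✗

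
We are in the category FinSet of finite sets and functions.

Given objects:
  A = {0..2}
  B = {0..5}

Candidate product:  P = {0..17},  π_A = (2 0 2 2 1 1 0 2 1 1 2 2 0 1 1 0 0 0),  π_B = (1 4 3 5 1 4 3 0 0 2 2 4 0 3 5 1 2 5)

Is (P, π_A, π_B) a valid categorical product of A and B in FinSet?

|A|·|B| = 3·6 = 18;  |P| = 18
Check the pairing map k ↦ (π_A(k), π_B(k)):
  0 -> (2,1)
  1 -> (0,4)
  2 -> (2,3)
  3 -> (2,5)
  4 -> (1,1)
  5 -> (1,4)
  6 -> (0,3)
  7 -> (2,0)
  8 -> (1,0)
  9 -> (1,2)
  10 -> (2,2)
  11 -> (2,4)
  12 -> (0,0)
  13 -> (1,3)
  14 -> (1,5)
  15 -> (0,1)
  16 -> (0,2)
  17 -> (0,5)
distinct pairs in image: 18 / 18 needed
  → bijection onto A×B; projections well-typed.

Answer: VALID PRODUCT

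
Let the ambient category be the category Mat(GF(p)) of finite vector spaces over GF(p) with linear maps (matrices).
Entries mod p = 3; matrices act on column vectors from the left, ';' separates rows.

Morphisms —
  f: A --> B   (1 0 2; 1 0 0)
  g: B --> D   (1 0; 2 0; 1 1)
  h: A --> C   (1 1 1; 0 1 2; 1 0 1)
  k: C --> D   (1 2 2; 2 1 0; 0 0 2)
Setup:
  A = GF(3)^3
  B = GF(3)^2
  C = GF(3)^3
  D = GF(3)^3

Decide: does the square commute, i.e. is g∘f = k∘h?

Along f;g (path 1):
  e0=[1,0,0] f-->[1,1] g-->[1,2,2]
  e1=[0,1,0] f-->[0,0] g-->[0,0,0]
  e2=[0,0,1] f-->[2,0] g-->[2,1,2]
  composite₁ = (1 0 2; 2 0 1; 2 0 2)
Along h;k (path 2):
  e0=[1,0,0] h-->[1,0,1] k-->[0,2,2]
  e1=[0,1,0] h-->[1,1,0] k-->[0,0,0]
  e2=[0,0,1] h-->[1,2,1] k-->[1,1,2]
  composite₂ = (0 0 1; 2 0 1; 2 0 2)
Equal? NO — does not commute

Answer: DOES NOT COMMUTE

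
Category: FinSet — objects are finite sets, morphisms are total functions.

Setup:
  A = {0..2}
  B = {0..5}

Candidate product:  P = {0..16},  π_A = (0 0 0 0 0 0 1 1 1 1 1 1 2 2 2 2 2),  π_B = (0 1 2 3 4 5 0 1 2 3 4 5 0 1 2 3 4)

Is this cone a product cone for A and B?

Answer: NOT A VALID PRODUCT — |P|=17 ≠ |A|·|B|=18

Trace:
|A|·|B| = 3·6 = 18;  |P| = 17
  → cardinalities differ; no bijection possible.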